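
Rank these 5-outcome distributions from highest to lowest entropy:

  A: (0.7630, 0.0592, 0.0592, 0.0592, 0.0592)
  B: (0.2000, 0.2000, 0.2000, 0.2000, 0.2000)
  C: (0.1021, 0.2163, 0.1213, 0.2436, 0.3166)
B > C > A

Key insight: Entropy is maximized by uniform distributions and minimized by concentrated distributions.

- Uniform distributions have maximum entropy log₂(5) = 2.3219 bits
- The more "peaked" or concentrated a distribution, the lower its entropy

Entropies:
  H(A) = 1.2640 bits
  H(B) = 2.3219 bits
  H(C) = 2.2048 bits

Ranking: B > C > A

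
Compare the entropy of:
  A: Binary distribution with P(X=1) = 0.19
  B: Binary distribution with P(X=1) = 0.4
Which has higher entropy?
B

For binary distributions, entropy is maximized at p=0.5 and decreases as p moves toward 0 or 1.

H(A) = H(0.19) = 0.7015 bits
H(B) = H(0.4) = 0.9710 bits

Distribution B (p=0.4) is closer to uniform (p=0.5), so it has higher entropy.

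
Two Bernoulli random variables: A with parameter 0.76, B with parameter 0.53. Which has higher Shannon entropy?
B

For binary distributions, entropy is maximized at p=0.5 and decreases as p moves toward 0 or 1.

H(A) = H(0.76) = 0.7950 bits
H(B) = H(0.53) = 0.9974 bits

Distribution B (p=0.53) is closer to uniform (p=0.5), so it has higher entropy.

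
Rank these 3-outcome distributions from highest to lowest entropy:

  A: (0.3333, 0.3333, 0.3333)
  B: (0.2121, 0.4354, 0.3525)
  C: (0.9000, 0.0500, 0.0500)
A > B > C

Key insight: Entropy is maximized by uniform distributions and minimized by concentrated distributions.

- Uniform distributions have maximum entropy log₂(3) = 1.5850 bits
- The more "peaked" or concentrated a distribution, the lower its entropy

Entropies:
  H(A) = 1.5850 bits
  H(B) = 1.5271 bits
  H(C) = 0.5690 bits

Ranking: A > B > C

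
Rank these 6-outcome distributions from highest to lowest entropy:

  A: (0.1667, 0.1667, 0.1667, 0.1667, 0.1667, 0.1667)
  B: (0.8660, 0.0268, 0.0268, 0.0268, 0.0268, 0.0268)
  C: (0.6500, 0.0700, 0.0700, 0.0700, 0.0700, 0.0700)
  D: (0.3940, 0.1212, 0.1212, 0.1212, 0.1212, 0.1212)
A > D > C > B

Key insight: Entropy is maximized by uniform distributions and minimized by concentrated distributions.

Entropies:
  H(A) = 2.5850 bits
  H(B) = 0.8794 bits
  H(C) = 1.7467 bits
  H(D) = 2.3744 bits

Ranking: A > D > C > B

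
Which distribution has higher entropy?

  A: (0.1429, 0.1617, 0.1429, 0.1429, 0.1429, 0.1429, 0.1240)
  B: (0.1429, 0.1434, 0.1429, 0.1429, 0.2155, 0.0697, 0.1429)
A

Both distributions are close to uniform, making this a harder comparison.

H(A) = 2.8038 bits
H(B) = 2.7509 bits

The distribution closer to uniform has higher entropy.
Answer: A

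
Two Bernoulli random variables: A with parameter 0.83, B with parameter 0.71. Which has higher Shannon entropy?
B

For binary distributions, entropy is maximized at p=0.5 and decreases as p moves toward 0 or 1.

H(A) = H(0.83) = 0.6577 bits
H(B) = H(0.71) = 0.8687 bits

Distribution B (p=0.71) is closer to uniform (p=0.5), so it has higher entropy.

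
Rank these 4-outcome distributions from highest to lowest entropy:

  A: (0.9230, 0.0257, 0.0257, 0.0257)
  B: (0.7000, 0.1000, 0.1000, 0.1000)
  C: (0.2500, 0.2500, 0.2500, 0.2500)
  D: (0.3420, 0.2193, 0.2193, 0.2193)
C > D > B > A

Key insight: Entropy is maximized by uniform distributions and minimized by concentrated distributions.

Entropies:
  H(A) = 0.5136 bits
  H(B) = 1.3568 bits
  H(C) = 2.0000 bits
  H(D) = 1.9696 bits

Ranking: C > D > B > A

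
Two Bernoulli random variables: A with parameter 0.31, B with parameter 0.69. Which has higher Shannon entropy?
Equal

For binary distributions, entropy is maximized at p=0.5 and decreases as p moves toward 0 or 1.

H(A) = H(0.31) = 0.8932 bits
H(B) = H(0.69) = 0.8932 bits

Both distributions are equally far from uniform (|0.31-0.5| = |0.69-0.5|), so they have the same entropy.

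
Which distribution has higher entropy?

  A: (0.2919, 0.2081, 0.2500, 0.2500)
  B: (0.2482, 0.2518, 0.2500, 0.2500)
B

Both distributions are close to uniform, making this a harder comparison.

H(A) = 1.9898 bits
H(B) = 2.0000 bits

The distribution closer to uniform has higher entropy.
Answer: B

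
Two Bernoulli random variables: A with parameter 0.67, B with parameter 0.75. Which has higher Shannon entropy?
A

For binary distributions, entropy is maximized at p=0.5 and decreases as p moves toward 0 or 1.

H(A) = H(0.67) = 0.9149 bits
H(B) = H(0.75) = 0.8113 bits

Distribution A (p=0.67) is closer to uniform (p=0.5), so it has higher entropy.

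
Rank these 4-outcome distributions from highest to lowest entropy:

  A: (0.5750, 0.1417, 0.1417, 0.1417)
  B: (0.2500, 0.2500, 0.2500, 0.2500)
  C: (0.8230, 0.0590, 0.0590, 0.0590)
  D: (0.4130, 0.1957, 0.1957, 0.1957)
B > D > A > C

Key insight: Entropy is maximized by uniform distributions and minimized by concentrated distributions.

Entropies:
  H(A) = 1.6573 bits
  H(B) = 2.0000 bits
  H(C) = 0.9540 bits
  H(D) = 1.9084 bits

Ranking: B > D > A > C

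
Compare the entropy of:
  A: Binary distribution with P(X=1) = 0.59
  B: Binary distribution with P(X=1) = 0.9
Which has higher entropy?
A

For binary distributions, entropy is maximized at p=0.5 and decreases as p moves toward 0 or 1.

H(A) = H(0.59) = 0.9765 bits
H(B) = H(0.9) = 0.4690 bits

Distribution A (p=0.59) is closer to uniform (p=0.5), so it has higher entropy.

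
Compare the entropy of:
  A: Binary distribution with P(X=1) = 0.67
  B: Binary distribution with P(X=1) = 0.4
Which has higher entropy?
B

For binary distributions, entropy is maximized at p=0.5 and decreases as p moves toward 0 or 1.

H(A) = H(0.67) = 0.9149 bits
H(B) = H(0.4) = 0.9710 bits

Distribution B (p=0.4) is closer to uniform (p=0.5), so it has higher entropy.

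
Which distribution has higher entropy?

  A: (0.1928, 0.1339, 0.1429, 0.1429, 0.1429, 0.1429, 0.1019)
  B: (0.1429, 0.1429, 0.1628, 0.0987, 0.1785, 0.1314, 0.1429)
B

Both distributions are close to uniform, making this a harder comparison.

H(A) = 2.7862 bits
H(B) = 2.7878 bits

The distribution closer to uniform has higher entropy.
Answer: B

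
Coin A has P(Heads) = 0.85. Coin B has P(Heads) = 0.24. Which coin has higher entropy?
B

For binary distributions, entropy is maximized at p=0.5 and decreases as p moves toward 0 or 1.

H(A) = H(0.85) = 0.6098 bits
H(B) = H(0.24) = 0.7950 bits

Distribution B (p=0.24) is closer to uniform (p=0.5), so it has higher entropy.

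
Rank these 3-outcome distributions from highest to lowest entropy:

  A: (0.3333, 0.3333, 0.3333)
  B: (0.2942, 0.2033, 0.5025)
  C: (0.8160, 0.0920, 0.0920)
A > B > C

Key insight: Entropy is maximized by uniform distributions and minimized by concentrated distributions.

- Uniform distributions have maximum entropy log₂(3) = 1.5850 bits
- The more "peaked" or concentrated a distribution, the lower its entropy

Entropies:
  H(A) = 1.5850 bits
  H(B) = 1.4854 bits
  H(C) = 0.8727 bits

Ranking: A > B > C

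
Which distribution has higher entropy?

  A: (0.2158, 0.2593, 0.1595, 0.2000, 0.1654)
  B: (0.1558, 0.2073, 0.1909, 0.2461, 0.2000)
B

Both distributions are close to uniform, making this a harder comparison.

H(A) = 2.2985 bits
H(B) = 2.3067 bits

The distribution closer to uniform has higher entropy.
Answer: B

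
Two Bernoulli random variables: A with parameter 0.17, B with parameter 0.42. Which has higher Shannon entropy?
B

For binary distributions, entropy is maximized at p=0.5 and decreases as p moves toward 0 or 1.

H(A) = H(0.17) = 0.6577 bits
H(B) = H(0.42) = 0.9815 bits

Distribution B (p=0.42) is closer to uniform (p=0.5), so it has higher entropy.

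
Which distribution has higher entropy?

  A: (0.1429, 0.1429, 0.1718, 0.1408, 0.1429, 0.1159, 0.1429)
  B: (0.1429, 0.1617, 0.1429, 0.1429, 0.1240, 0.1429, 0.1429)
B

Both distributions are close to uniform, making this a harder comparison.

H(A) = 2.7994 bits
H(B) = 2.8037 bits

The distribution closer to uniform has higher entropy.
Answer: B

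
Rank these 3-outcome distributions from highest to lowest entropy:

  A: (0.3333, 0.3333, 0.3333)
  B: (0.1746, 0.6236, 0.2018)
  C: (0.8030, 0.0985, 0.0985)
A > B > C

Key insight: Entropy is maximized by uniform distributions and minimized by concentrated distributions.

- Uniform distributions have maximum entropy log₂(3) = 1.5850 bits
- The more "peaked" or concentrated a distribution, the lower its entropy

Entropies:
  H(A) = 1.5850 bits
  H(B) = 1.3304 bits
  H(C) = 0.9129 bits

Ranking: A > B > C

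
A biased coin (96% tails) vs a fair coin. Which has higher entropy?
Fair coin

The fair coin is uniform (p=0.5), maximizing binary entropy at 1 bit. The biased coin has H(0.96) ≈ 0.242 bits — its outcome is more predictable, so its entropy is lower.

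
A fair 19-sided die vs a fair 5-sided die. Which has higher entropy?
19-sided die

Both are uniform distributions; for uniform over n outcomes, H = log₂(n). H(19-sided) = log₂(19) = 4.248 bits and H(5-sided) = log₂(5) = 2.322 bits. More outcomes in a uniform distribution means higher entropy.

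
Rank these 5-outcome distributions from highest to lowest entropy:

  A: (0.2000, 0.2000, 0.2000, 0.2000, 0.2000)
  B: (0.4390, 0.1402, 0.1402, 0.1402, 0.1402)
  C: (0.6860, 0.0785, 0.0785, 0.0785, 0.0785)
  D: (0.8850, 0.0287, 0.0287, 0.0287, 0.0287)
A > B > C > D

Key insight: Entropy is maximized by uniform distributions and minimized by concentrated distributions.

Entropies:
  H(A) = 2.3219 bits
  H(B) = 2.1112 bits
  H(C) = 1.5257 bits
  H(D) = 0.7448 bits

Ranking: A > B > C > D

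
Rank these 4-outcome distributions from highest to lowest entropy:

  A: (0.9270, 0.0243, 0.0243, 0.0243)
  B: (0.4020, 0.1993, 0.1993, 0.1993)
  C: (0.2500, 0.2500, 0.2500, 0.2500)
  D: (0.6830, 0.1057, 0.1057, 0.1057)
C > B > D > A

Key insight: Entropy is maximized by uniform distributions and minimized by concentrated distributions.

Entropies:
  H(A) = 0.4927 bits
  H(B) = 1.9199 bits
  H(C) = 2.0000 bits
  H(D) = 1.4035 bits

Ranking: C > B > D > A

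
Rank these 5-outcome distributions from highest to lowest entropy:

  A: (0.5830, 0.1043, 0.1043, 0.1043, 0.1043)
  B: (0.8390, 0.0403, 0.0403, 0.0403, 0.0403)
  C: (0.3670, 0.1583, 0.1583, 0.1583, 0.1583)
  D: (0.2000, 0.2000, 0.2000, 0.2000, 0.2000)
D > C > A > B

Key insight: Entropy is maximized by uniform distributions and minimized by concentrated distributions.

Entropies:
  H(A) = 1.8140 bits
  H(B) = 0.9587 bits
  H(C) = 2.2143 bits
  H(D) = 2.3219 bits

Ranking: D > C > A > B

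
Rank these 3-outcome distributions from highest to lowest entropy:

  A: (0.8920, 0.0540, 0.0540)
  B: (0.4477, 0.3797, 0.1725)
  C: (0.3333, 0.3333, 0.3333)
C > B > A

Key insight: Entropy is maximized by uniform distributions and minimized by concentrated distributions.

- Uniform distributions have maximum entropy log₂(3) = 1.5850 bits
- The more "peaked" or concentrated a distribution, the lower its entropy

Entropies:
  H(A) = 0.6019 bits
  H(B) = 1.4869 bits
  H(C) = 1.5850 bits

Ranking: C > B > A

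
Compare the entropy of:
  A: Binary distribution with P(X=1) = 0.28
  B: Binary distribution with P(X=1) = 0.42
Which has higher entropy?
B

For binary distributions, entropy is maximized at p=0.5 and decreases as p moves toward 0 or 1.

H(A) = H(0.28) = 0.8555 bits
H(B) = H(0.42) = 0.9815 bits

Distribution B (p=0.42) is closer to uniform (p=0.5), so it has higher entropy.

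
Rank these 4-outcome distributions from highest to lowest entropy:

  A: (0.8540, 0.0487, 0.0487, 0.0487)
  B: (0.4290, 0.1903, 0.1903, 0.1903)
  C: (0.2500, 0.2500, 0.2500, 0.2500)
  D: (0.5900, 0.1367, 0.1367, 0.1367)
C > B > D > A

Key insight: Entropy is maximized by uniform distributions and minimized by concentrated distributions.

Entropies:
  H(A) = 0.8311 bits
  H(B) = 1.8904 bits
  H(C) = 2.0000 bits
  H(D) = 1.6263 bits

Ranking: C > B > D > A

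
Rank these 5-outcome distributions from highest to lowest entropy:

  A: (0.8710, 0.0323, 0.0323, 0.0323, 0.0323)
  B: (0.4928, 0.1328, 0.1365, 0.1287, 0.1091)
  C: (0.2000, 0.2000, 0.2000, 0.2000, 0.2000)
C > B > A

Key insight: Entropy is maximized by uniform distributions and minimized by concentrated distributions.

- Uniform distributions have maximum entropy log₂(5) = 2.3219 bits
- The more "peaked" or concentrated a distribution, the lower its entropy

Entropies:
  H(A) = 0.8127 bits
  H(B) = 2.0116 bits
  H(C) = 2.3219 bits

Ranking: C > B > A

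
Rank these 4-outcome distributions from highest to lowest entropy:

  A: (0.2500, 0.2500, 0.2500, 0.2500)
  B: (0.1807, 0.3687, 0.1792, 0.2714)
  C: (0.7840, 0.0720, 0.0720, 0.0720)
A > B > C

Key insight: Entropy is maximized by uniform distributions and minimized by concentrated distributions.

- Uniform distributions have maximum entropy log₂(4) = 2.0000 bits
- The more "peaked" or concentrated a distribution, the lower its entropy

Entropies:
  H(A) = 2.0000 bits
  H(B) = 1.9319 bits
  H(C) = 1.0951 bits

Ranking: A > B > C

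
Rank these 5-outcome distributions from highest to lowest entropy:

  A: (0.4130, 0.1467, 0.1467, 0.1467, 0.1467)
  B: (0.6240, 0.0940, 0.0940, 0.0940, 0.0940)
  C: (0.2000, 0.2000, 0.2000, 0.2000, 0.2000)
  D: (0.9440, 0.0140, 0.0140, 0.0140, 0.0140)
C > A > B > D

Key insight: Entropy is maximized by uniform distributions and minimized by concentrated distributions.

Entropies:
  H(A) = 2.1520 bits
  H(B) = 1.7072 bits
  H(C) = 2.3219 bits
  H(D) = 0.4234 bits

Ranking: C > A > B > D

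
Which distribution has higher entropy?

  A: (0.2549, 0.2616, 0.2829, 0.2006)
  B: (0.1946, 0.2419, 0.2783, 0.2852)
A

Both distributions are close to uniform, making this a harder comparison.

H(A) = 1.9890 bits
H(B) = 1.9846 bits

The distribution closer to uniform has higher entropy.
Answer: A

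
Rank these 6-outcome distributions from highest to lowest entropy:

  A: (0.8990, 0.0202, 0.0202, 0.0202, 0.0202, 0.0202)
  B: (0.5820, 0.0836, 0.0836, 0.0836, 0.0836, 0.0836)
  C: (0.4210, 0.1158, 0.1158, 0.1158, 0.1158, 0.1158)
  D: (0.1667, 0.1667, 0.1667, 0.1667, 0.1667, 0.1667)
D > C > B > A

Key insight: Entropy is maximized by uniform distributions and minimized by concentrated distributions.

Entropies:
  H(A) = 0.7067 bits
  H(B) = 1.9511 bits
  H(C) = 2.3263 bits
  H(D) = 2.5850 bits

Ranking: D > C > B > A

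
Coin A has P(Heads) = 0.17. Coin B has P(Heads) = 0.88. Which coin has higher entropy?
A

For binary distributions, entropy is maximized at p=0.5 and decreases as p moves toward 0 or 1.

H(A) = H(0.17) = 0.6577 bits
H(B) = H(0.88) = 0.5294 bits

Distribution A (p=0.17) is closer to uniform (p=0.5), so it has higher entropy.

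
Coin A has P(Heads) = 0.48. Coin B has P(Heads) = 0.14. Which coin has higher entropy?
A

For binary distributions, entropy is maximized at p=0.5 and decreases as p moves toward 0 or 1.

H(A) = H(0.48) = 0.9988 bits
H(B) = H(0.14) = 0.5842 bits

Distribution A (p=0.48) is closer to uniform (p=0.5), so it has higher entropy.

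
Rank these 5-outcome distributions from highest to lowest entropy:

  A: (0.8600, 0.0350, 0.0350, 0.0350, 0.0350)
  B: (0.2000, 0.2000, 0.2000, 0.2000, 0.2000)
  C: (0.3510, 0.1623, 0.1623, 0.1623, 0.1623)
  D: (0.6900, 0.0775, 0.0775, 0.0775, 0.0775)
B > C > D > A

Key insight: Entropy is maximized by uniform distributions and minimized by concentrated distributions.

Entropies:
  H(A) = 0.8642 bits
  H(B) = 2.3219 bits
  H(C) = 2.2330 bits
  H(D) = 1.5132 bits

Ranking: B > C > D > A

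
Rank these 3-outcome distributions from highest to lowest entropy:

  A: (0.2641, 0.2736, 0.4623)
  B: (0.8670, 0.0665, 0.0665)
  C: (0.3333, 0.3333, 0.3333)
C > A > B

Key insight: Entropy is maximized by uniform distributions and minimized by concentrated distributions.

- Uniform distributions have maximum entropy log₂(3) = 1.5850 bits
- The more "peaked" or concentrated a distribution, the lower its entropy

Entropies:
  H(A) = 1.5335 bits
  H(B) = 0.6986 bits
  H(C) = 1.5850 bits

Ranking: C > A > B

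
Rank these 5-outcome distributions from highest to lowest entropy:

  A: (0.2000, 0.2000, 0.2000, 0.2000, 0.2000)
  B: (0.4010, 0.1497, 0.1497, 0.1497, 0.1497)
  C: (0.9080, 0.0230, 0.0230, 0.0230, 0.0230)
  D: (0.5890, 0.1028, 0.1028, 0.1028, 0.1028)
A > B > D > C

Key insight: Entropy is maximized by uniform distributions and minimized by concentrated distributions.

Entropies:
  H(A) = 2.3219 bits
  H(B) = 2.1695 bits
  H(C) = 0.6271 bits
  H(D) = 1.7990 bits

Ranking: A > B > D > C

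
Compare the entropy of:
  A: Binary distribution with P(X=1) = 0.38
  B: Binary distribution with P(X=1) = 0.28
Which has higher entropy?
A

For binary distributions, entropy is maximized at p=0.5 and decreases as p moves toward 0 or 1.

H(A) = H(0.38) = 0.9580 bits
H(B) = H(0.28) = 0.8555 bits

Distribution A (p=0.38) is closer to uniform (p=0.5), so it has higher entropy.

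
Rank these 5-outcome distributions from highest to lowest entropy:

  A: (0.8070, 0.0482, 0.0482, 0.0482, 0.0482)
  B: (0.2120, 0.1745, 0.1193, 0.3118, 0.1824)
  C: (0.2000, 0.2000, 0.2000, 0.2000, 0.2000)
C > B > A

Key insight: Entropy is maximized by uniform distributions and minimized by concentrated distributions.

- Uniform distributions have maximum entropy log₂(5) = 2.3219 bits
- The more "peaked" or concentrated a distribution, the lower its entropy

Entropies:
  H(A) = 1.0937 bits
  H(B) = 2.2518 bits
  H(C) = 2.3219 bits

Ranking: C > B > A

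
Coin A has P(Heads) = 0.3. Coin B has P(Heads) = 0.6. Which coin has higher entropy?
B

For binary distributions, entropy is maximized at p=0.5 and decreases as p moves toward 0 or 1.

H(A) = H(0.3) = 0.8813 bits
H(B) = H(0.6) = 0.9710 bits

Distribution B (p=0.6) is closer to uniform (p=0.5), so it has higher entropy.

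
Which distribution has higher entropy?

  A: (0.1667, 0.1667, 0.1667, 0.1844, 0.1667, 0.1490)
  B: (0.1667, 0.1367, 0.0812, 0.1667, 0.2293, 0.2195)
A

Both distributions are close to uniform, making this a harder comparison.

H(A) = 2.5822 bits
H(B) = 2.5157 bits

The distribution closer to uniform has higher entropy.
Answer: A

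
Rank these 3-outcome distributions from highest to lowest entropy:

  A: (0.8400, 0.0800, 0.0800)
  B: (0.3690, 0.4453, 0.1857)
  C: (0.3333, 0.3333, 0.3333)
C > B > A

Key insight: Entropy is maximized by uniform distributions and minimized by concentrated distributions.

- Uniform distributions have maximum entropy log₂(3) = 1.5850 bits
- The more "peaked" or concentrated a distribution, the lower its entropy

Entropies:
  H(A) = 0.7943 bits
  H(B) = 1.5015 bits
  H(C) = 1.5850 bits

Ranking: C > B > A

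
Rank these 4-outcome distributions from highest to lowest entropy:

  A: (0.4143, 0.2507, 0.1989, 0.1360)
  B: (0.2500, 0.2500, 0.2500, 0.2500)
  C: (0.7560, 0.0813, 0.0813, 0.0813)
B > A > C

Key insight: Entropy is maximized by uniform distributions and minimized by concentrated distributions.

- Uniform distributions have maximum entropy log₂(4) = 2.0000 bits
- The more "peaked" or concentrated a distribution, the lower its entropy

Entropies:
  H(A) = 1.8820 bits
  H(B) = 2.0000 bits
  H(C) = 1.1884 bits

Ranking: B > A > C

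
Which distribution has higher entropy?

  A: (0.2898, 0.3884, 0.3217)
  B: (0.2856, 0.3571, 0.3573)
B

Both distributions are close to uniform, making this a harder comparison.

H(A) = 1.5741 bits
H(B) = 1.5774 bits

The distribution closer to uniform has higher entropy.
Answer: B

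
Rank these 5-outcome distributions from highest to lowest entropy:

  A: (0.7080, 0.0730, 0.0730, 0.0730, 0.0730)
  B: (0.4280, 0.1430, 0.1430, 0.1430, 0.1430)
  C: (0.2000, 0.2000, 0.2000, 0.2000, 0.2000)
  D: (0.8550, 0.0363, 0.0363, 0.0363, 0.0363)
C > B > A > D

Key insight: Entropy is maximized by uniform distributions and minimized by concentrated distributions.

Entropies:
  H(A) = 1.4553 bits
  H(B) = 2.1290 bits
  H(C) = 2.3219 bits
  H(D) = 0.8872 bits

Ranking: C > B > A > D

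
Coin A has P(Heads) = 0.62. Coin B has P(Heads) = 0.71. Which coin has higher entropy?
A

For binary distributions, entropy is maximized at p=0.5 and decreases as p moves toward 0 or 1.

H(A) = H(0.62) = 0.9580 bits
H(B) = H(0.71) = 0.8687 bits

Distribution A (p=0.62) is closer to uniform (p=0.5), so it has higher entropy.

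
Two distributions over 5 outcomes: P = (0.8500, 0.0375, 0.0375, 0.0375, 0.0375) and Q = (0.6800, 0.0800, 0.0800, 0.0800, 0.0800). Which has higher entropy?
Q

P is highly concentrated on one outcome (85%), making it nearly deterministic. Q spreads its mass more evenly (max 68%). The more spread-out distribution has higher entropy: H(P) ≈ 0.910 bits, H(Q) ≈ 1.544 bits.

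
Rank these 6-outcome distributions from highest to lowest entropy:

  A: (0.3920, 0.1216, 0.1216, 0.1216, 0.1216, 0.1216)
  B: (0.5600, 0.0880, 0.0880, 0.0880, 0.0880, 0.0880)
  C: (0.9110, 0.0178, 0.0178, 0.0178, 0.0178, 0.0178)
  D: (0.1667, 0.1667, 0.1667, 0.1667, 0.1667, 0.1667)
D > A > B > C

Key insight: Entropy is maximized by uniform distributions and minimized by concentrated distributions.

Entropies:
  H(A) = 2.3778 bits
  H(B) = 2.0112 bits
  H(C) = 0.6398 bits
  H(D) = 2.5850 bits

Ranking: D > A > B > C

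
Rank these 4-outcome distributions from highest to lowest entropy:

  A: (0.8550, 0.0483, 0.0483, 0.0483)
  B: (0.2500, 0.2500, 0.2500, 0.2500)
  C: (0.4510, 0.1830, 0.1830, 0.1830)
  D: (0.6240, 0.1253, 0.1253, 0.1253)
B > C > D > A

Key insight: Entropy is maximized by uniform distributions and minimized by concentrated distributions.

Entropies:
  H(A) = 0.8270 bits
  H(B) = 2.0000 bits
  H(C) = 1.8632 bits
  H(D) = 1.5511 bits

Ranking: B > C > D > A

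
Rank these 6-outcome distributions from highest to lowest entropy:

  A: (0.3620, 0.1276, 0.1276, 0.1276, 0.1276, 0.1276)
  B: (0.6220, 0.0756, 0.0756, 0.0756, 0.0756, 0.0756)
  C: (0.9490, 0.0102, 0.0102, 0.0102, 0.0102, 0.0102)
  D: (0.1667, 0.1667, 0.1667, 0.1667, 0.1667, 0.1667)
D > A > B > C

Key insight: Entropy is maximized by uniform distributions and minimized by concentrated distributions.

Entropies:
  H(A) = 2.4257 bits
  H(B) = 1.8343 bits
  H(C) = 0.4090 bits
  H(D) = 2.5850 bits

Ranking: D > A > B > C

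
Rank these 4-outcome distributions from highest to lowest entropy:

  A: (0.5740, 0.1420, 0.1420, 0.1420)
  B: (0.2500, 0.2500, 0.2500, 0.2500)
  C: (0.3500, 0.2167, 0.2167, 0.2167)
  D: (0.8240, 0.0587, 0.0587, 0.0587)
B > C > A > D

Key insight: Entropy is maximized by uniform distributions and minimized by concentrated distributions.

Entropies:
  H(A) = 1.6593 bits
  H(B) = 2.0000 bits
  H(C) = 1.9643 bits
  H(D) = 0.9502 bits

Ranking: B > C > A > D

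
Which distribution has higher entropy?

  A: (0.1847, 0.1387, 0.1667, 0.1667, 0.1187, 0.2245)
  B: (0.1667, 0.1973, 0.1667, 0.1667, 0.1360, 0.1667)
B

Both distributions are close to uniform, making this a harder comparison.

H(A) = 2.5559 bits
H(B) = 2.5768 bits

The distribution closer to uniform has higher entropy.
Answer: B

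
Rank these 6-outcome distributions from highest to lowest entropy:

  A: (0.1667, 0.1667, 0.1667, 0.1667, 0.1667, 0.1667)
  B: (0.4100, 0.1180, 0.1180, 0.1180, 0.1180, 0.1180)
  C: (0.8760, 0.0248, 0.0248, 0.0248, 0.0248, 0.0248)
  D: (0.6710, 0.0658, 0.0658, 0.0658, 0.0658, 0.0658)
A > B > D > C

Key insight: Entropy is maximized by uniform distributions and minimized by concentrated distributions.

Entropies:
  H(A) = 2.5850 bits
  H(B) = 2.3464 bits
  H(C) = 0.8287 bits
  H(D) = 1.6778 bits

Ranking: A > B > D > C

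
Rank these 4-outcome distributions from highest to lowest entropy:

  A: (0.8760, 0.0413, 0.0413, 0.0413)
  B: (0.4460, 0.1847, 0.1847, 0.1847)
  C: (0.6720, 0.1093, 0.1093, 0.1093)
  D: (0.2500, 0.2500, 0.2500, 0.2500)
D > B > C > A

Key insight: Entropy is maximized by uniform distributions and minimized by concentrated distributions.

Entropies:
  H(A) = 0.7373 bits
  H(B) = 1.8696 bits
  H(C) = 1.4327 bits
  H(D) = 2.0000 bits

Ranking: D > B > C > A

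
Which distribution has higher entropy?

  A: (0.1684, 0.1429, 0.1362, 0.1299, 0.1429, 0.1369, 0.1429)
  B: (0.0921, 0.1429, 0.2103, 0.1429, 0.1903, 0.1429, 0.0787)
A

Both distributions are close to uniform, making this a harder comparison.

H(A) = 2.8029 bits
H(B) = 2.7373 bits

The distribution closer to uniform has higher entropy.
Answer: A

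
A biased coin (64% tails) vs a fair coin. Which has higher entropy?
Fair coin

The fair coin is uniform (p=0.5), maximizing binary entropy at 1 bit. The biased coin has H(0.64) ≈ 0.943 bits — its outcome is more predictable, so its entropy is lower.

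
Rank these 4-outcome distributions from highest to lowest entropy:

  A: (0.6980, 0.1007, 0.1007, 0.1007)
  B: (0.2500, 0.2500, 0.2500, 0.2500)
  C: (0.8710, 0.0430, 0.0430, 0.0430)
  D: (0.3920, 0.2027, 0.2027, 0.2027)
B > D > A > C

Key insight: Entropy is maximized by uniform distributions and minimized by concentrated distributions.

Entropies:
  H(A) = 1.3624 bits
  H(B) = 2.0000 bits
  H(C) = 0.7591 bits
  H(D) = 1.9297 bits

Ranking: B > D > A > C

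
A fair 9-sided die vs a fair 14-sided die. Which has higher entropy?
14-sided die

Both are uniform distributions; for uniform over n outcomes, H = log₂(n). H(9-sided) = log₂(9) = 3.170 bits and H(14-sided) = log₂(14) = 3.807 bits. More outcomes in a uniform distribution means higher entropy.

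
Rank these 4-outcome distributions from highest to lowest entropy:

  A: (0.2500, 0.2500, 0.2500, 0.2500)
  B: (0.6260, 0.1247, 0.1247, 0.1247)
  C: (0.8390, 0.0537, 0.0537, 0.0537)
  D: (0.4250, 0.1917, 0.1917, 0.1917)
A > D > B > C

Key insight: Entropy is maximized by uniform distributions and minimized by concentrated distributions.

Entropies:
  H(A) = 2.0000 bits
  H(B) = 1.5465 bits
  H(C) = 0.8919 bits
  H(D) = 1.8951 bits

Ranking: A > D > B > C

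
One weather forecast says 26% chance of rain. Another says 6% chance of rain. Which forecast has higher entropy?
26% forecast

Treat each forecast as a Bernoulli distribution. Binary entropy is maximized at p=0.5 and falls off symmetrically toward 0 or 1. The 26% forecast is closer to 50%, so it is more uncertain. H(26%) ≈ 0.827 bits, H(6%) ≈ 0.327 bits.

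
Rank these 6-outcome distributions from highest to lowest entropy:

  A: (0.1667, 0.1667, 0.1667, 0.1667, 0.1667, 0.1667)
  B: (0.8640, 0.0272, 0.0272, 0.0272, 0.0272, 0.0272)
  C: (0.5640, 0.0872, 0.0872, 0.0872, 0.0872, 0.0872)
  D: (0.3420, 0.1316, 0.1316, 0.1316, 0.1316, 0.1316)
A > D > C > B

Key insight: Entropy is maximized by uniform distributions and minimized by concentrated distributions.

Entropies:
  H(A) = 2.5850 bits
  H(B) = 0.8894 bits
  H(C) = 2.0005 bits
  H(D) = 2.4545 bits

Ranking: A > D > C > B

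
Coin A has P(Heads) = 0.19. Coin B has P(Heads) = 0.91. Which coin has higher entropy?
A

For binary distributions, entropy is maximized at p=0.5 and decreases as p moves toward 0 or 1.

H(A) = H(0.19) = 0.7015 bits
H(B) = H(0.91) = 0.4365 bits

Distribution A (p=0.19) is closer to uniform (p=0.5), so it has higher entropy.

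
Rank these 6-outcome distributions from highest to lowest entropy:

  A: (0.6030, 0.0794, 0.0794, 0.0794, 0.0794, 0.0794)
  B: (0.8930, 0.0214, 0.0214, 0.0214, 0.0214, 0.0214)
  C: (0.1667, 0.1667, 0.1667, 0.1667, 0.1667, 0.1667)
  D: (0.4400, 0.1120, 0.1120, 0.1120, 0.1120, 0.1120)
C > D > A > B

Key insight: Entropy is maximized by uniform distributions and minimized by concentrated distributions.

Entropies:
  H(A) = 1.8910 bits
  H(B) = 0.7392 bits
  H(C) = 2.5850 bits
  H(D) = 2.2899 bits

Ranking: C > D > A > B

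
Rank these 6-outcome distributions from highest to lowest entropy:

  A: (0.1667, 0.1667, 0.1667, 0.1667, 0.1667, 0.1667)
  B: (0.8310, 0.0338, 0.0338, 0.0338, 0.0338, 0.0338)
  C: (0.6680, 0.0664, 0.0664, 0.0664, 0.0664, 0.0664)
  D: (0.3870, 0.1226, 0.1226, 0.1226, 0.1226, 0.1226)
A > D > C > B

Key insight: Entropy is maximized by uniform distributions and minimized by concentrated distributions.

Entropies:
  H(A) = 2.5850 bits
  H(B) = 1.0478 bits
  H(C) = 1.6878 bits
  H(D) = 2.3862 bits

Ranking: A > D > C > B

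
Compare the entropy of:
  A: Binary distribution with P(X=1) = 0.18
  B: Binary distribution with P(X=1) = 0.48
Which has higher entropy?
B

For binary distributions, entropy is maximized at p=0.5 and decreases as p moves toward 0 or 1.

H(A) = H(0.18) = 0.6801 bits
H(B) = H(0.48) = 0.9988 bits

Distribution B (p=0.48) is closer to uniform (p=0.5), so it has higher entropy.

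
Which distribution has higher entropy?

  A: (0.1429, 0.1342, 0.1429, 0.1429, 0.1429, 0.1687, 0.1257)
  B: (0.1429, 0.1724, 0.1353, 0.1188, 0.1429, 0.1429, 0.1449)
A

Both distributions are close to uniform, making this a harder comparison.

H(A) = 2.8022 bits
H(B) = 2.7998 bits

The distribution closer to uniform has higher entropy.
Answer: A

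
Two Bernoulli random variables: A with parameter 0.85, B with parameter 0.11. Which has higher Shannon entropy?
A

For binary distributions, entropy is maximized at p=0.5 and decreases as p moves toward 0 or 1.

H(A) = H(0.85) = 0.6098 bits
H(B) = H(0.11) = 0.4999 bits

Distribution A (p=0.85) is closer to uniform (p=0.5), so it has higher entropy.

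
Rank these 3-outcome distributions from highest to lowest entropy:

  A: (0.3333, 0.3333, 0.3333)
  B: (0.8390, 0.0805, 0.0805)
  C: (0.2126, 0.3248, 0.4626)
A > C > B

Key insight: Entropy is maximized by uniform distributions and minimized by concentrated distributions.

- Uniform distributions have maximum entropy log₂(3) = 1.5850 bits
- The more "peaked" or concentrated a distribution, the lower its entropy

Entropies:
  H(A) = 1.5850 bits
  H(B) = 0.7977 bits
  H(C) = 1.5163 bits

Ranking: A > C > B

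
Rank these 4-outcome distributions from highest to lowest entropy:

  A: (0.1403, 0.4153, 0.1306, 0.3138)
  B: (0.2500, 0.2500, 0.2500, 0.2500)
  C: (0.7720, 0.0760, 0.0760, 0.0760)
B > A > C

Key insight: Entropy is maximized by uniform distributions and minimized by concentrated distributions.

- Uniform distributions have maximum entropy log₂(4) = 2.0000 bits
- The more "peaked" or concentrated a distribution, the lower its entropy

Entropies:
  H(A) = 1.8323 bits
  H(B) = 2.0000 bits
  H(C) = 1.1359 bits

Ranking: B > A > C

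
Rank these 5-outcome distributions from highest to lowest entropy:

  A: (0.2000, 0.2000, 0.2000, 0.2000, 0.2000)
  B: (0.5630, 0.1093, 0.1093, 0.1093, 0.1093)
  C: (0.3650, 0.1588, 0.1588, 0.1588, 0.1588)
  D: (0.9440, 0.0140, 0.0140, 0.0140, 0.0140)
A > C > B > D

Key insight: Entropy is maximized by uniform distributions and minimized by concentrated distributions.

Entropies:
  H(A) = 2.3219 bits
  H(B) = 1.8625 bits
  H(C) = 2.2168 bits
  H(D) = 0.4234 bits

Ranking: A > C > B > D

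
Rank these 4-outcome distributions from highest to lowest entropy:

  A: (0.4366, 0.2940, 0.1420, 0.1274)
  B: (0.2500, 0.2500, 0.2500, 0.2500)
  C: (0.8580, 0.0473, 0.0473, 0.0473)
B > A > C

Key insight: Entropy is maximized by uniform distributions and minimized by concentrated distributions.

- Uniform distributions have maximum entropy log₂(4) = 2.0000 bits
- The more "peaked" or concentrated a distribution, the lower its entropy

Entropies:
  H(A) = 1.8198 bits
  H(B) = 2.0000 bits
  H(C) = 0.8145 bits

Ranking: B > A > C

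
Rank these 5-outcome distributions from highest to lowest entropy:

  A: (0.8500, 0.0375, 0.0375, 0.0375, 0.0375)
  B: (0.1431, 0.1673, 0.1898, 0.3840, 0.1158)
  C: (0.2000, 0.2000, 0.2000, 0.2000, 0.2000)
C > B > A

Key insight: Entropy is maximized by uniform distributions and minimized by concentrated distributions.

- Uniform distributions have maximum entropy log₂(5) = 2.3219 bits
- The more "peaked" or concentrated a distribution, the lower its entropy

Entropies:
  H(A) = 0.9098 bits
  H(B) = 2.1784 bits
  H(C) = 2.3219 bits

Ranking: C > B > A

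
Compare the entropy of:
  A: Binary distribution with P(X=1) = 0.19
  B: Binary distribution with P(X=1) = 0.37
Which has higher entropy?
B

For binary distributions, entropy is maximized at p=0.5 and decreases as p moves toward 0 or 1.

H(A) = H(0.19) = 0.7015 bits
H(B) = H(0.37) = 0.9507 bits

Distribution B (p=0.37) is closer to uniform (p=0.5), so it has higher entropy.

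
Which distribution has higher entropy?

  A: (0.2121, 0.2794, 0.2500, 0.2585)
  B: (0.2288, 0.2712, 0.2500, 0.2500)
B

Both distributions are close to uniform, making this a harder comparison.

H(A) = 1.9930 bits
H(B) = 1.9974 bits

The distribution closer to uniform has higher entropy.
Answer: B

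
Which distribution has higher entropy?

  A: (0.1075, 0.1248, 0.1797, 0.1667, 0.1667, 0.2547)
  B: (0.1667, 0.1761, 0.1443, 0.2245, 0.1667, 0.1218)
B

Both distributions are close to uniform, making this a harder comparison.

H(A) = 2.5298 bits
H(B) = 2.5596 bits

The distribution closer to uniform has higher entropy.
Answer: B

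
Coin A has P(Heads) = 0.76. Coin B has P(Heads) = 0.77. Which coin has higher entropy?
A

For binary distributions, entropy is maximized at p=0.5 and decreases as p moves toward 0 or 1.

H(A) = H(0.76) = 0.7950 bits
H(B) = H(0.77) = 0.7780 bits

Distribution A (p=0.76) is closer to uniform (p=0.5), so it has higher entropy.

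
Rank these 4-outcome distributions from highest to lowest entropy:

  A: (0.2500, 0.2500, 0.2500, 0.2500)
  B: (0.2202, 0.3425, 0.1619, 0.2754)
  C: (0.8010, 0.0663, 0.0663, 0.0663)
A > B > C

Key insight: Entropy is maximized by uniform distributions and minimized by concentrated distributions.

- Uniform distributions have maximum entropy log₂(4) = 2.0000 bits
- The more "peaked" or concentrated a distribution, the lower its entropy

Entropies:
  H(A) = 2.0000 bits
  H(B) = 1.9478 bits
  H(C) = 1.0353 bits

Ranking: A > B > C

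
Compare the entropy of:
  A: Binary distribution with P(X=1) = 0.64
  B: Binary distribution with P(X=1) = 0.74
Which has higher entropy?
A

For binary distributions, entropy is maximized at p=0.5 and decreases as p moves toward 0 or 1.

H(A) = H(0.64) = 0.9427 bits
H(B) = H(0.74) = 0.8267 bits

Distribution A (p=0.64) is closer to uniform (p=0.5), so it has higher entropy.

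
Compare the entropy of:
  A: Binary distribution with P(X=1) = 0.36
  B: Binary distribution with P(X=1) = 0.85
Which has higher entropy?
A

For binary distributions, entropy is maximized at p=0.5 and decreases as p moves toward 0 or 1.

H(A) = H(0.36) = 0.9427 bits
H(B) = H(0.85) = 0.6098 bits

Distribution A (p=0.36) is closer to uniform (p=0.5), so it has higher entropy.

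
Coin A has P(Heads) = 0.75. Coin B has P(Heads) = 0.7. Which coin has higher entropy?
B

For binary distributions, entropy is maximized at p=0.5 and decreases as p moves toward 0 or 1.

H(A) = H(0.75) = 0.8113 bits
H(B) = H(0.7) = 0.8813 bits

Distribution B (p=0.7) is closer to uniform (p=0.5), so it has higher entropy.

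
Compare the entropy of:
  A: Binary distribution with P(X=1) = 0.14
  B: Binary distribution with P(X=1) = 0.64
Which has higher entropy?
B

For binary distributions, entropy is maximized at p=0.5 and decreases as p moves toward 0 or 1.

H(A) = H(0.14) = 0.5842 bits
H(B) = H(0.64) = 0.9427 bits

Distribution B (p=0.64) is closer to uniform (p=0.5), so it has higher entropy.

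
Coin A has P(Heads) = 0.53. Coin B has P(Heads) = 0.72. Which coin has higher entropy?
A

For binary distributions, entropy is maximized at p=0.5 and decreases as p moves toward 0 or 1.

H(A) = H(0.53) = 0.9974 bits
H(B) = H(0.72) = 0.8555 bits

Distribution A (p=0.53) is closer to uniform (p=0.5), so it has higher entropy.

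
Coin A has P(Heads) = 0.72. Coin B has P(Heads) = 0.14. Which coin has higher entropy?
A

For binary distributions, entropy is maximized at p=0.5 and decreases as p moves toward 0 or 1.

H(A) = H(0.72) = 0.8555 bits
H(B) = H(0.14) = 0.5842 bits

Distribution A (p=0.72) is closer to uniform (p=0.5), so it has higher entropy.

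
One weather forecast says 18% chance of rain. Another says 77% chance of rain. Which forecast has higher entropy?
77% forecast

Treat each forecast as a Bernoulli distribution. Binary entropy is maximized at p=0.5 and falls off symmetrically toward 0 or 1. The 77% forecast is closer to 50%, so it is more uncertain. H(18%) ≈ 0.680 bits, H(77%) ≈ 0.778 bits.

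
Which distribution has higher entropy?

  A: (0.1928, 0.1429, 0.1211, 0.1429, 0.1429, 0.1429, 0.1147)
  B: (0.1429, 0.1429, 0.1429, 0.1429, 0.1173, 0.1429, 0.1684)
B

Both distributions are close to uniform, making this a harder comparison.

H(A) = 2.7892 bits
H(B) = 2.8007 bits

The distribution closer to uniform has higher entropy.
Answer: B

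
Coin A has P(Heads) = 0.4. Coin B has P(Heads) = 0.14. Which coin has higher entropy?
A

For binary distributions, entropy is maximized at p=0.5 and decreases as p moves toward 0 or 1.

H(A) = H(0.4) = 0.9710 bits
H(B) = H(0.14) = 0.5842 bits

Distribution A (p=0.4) is closer to uniform (p=0.5), so it has higher entropy.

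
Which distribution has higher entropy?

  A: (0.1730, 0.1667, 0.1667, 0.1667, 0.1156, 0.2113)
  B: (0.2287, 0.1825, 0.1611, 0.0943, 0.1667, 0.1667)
A

Both distributions are close to uniform, making this a harder comparison.

H(A) = 2.5642 bits
H(B) = 2.5420 bits

The distribution closer to uniform has higher entropy.
Answer: A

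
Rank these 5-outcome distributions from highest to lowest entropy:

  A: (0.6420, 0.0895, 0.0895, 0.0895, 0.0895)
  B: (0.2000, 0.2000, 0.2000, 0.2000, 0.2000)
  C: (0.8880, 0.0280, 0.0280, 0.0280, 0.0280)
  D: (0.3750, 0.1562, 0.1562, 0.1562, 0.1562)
B > D > A > C

Key insight: Entropy is maximized by uniform distributions and minimized by concentrated distributions.

Entropies:
  H(A) = 1.6570 bits
  H(B) = 2.3219 bits
  H(C) = 0.7299 bits
  H(D) = 2.2044 bits

Ranking: B > D > A > C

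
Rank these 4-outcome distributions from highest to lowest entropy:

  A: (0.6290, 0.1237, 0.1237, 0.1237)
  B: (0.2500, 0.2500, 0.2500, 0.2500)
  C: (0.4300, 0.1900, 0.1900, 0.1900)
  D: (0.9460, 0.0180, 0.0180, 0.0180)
B > C > A > D

Key insight: Entropy is maximized by uniform distributions and minimized by concentrated distributions.

Entropies:
  H(A) = 1.5395 bits
  H(B) = 2.0000 bits
  H(C) = 1.8892 bits
  H(D) = 0.3887 bits

Ranking: B > C > A > D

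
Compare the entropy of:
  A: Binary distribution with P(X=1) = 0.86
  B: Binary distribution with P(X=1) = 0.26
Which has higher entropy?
B

For binary distributions, entropy is maximized at p=0.5 and decreases as p moves toward 0 or 1.

H(A) = H(0.86) = 0.5842 bits
H(B) = H(0.26) = 0.8267 bits

Distribution B (p=0.26) is closer to uniform (p=0.5), so it has higher entropy.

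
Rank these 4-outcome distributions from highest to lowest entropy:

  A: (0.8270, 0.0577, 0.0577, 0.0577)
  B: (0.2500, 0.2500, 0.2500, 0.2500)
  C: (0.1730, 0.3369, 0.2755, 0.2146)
B > C > A

Key insight: Entropy is maximized by uniform distributions and minimized by concentrated distributions.

- Uniform distributions have maximum entropy log₂(4) = 2.0000 bits
- The more "peaked" or concentrated a distribution, the lower its entropy

Entropies:
  H(A) = 0.9387 bits
  H(B) = 2.0000 bits
  H(C) = 1.9556 bits

Ranking: B > C > A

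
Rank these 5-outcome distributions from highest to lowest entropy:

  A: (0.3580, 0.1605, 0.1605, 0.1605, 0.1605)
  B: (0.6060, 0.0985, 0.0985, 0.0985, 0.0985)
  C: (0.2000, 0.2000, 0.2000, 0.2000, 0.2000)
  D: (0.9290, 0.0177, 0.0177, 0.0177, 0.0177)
C > A > B > D

Key insight: Entropy is maximized by uniform distributions and minimized by concentrated distributions.

Entropies:
  H(A) = 2.2250 bits
  H(B) = 1.7553 bits
  H(C) = 2.3219 bits
  H(D) = 0.5116 bits

Ranking: C > A > B > D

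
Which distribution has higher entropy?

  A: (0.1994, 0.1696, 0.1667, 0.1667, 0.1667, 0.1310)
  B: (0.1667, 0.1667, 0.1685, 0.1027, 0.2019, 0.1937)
A

Both distributions are close to uniform, making this a harder comparison.

H(A) = 2.5746 bits
H(B) = 2.5564 bits

The distribution closer to uniform has higher entropy.
Answer: A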